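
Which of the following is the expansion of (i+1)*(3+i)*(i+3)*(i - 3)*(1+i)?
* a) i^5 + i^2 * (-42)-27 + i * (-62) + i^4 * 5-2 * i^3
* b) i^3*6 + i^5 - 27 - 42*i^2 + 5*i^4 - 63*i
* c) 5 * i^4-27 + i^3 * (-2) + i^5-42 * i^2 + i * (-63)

Expanding (i+1)*(3+i)*(i+3)*(i - 3)*(1+i):
= 5 * i^4-27 + i^3 * (-2) + i^5-42 * i^2 + i * (-63)
c) 5 * i^4-27 + i^3 * (-2) + i^5-42 * i^2 + i * (-63)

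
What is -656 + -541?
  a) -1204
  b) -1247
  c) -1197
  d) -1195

-656 + -541 = -1197
c) -1197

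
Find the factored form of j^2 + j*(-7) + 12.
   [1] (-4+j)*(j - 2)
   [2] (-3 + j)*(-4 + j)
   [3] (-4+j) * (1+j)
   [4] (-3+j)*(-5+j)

We need to factor j^2 + j*(-7) + 12.
The factored form is (-3 + j)*(-4 + j).
2) (-3 + j)*(-4 + j)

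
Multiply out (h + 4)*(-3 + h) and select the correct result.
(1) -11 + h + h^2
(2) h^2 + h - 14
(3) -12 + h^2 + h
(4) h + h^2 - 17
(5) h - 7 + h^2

Expanding (h + 4)*(-3 + h):
= -12 + h^2 + h
3) -12 + h^2 + h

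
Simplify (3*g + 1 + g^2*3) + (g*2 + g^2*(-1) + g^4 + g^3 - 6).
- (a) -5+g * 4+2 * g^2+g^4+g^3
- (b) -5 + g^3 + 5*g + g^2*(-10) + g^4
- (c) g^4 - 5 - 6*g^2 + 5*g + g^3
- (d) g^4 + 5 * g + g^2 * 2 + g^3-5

Adding the polynomials and combining like terms:
(3*g + 1 + g^2*3) + (g*2 + g^2*(-1) + g^4 + g^3 - 6)
= g^4 + 5 * g + g^2 * 2 + g^3-5
d) g^4 + 5 * g + g^2 * 2 + g^3-5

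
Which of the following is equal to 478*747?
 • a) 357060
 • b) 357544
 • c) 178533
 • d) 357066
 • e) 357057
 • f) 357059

478 * 747 = 357066
d) 357066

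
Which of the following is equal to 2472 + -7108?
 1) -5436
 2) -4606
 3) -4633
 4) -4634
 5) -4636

2472 + -7108 = -4636
5) -4636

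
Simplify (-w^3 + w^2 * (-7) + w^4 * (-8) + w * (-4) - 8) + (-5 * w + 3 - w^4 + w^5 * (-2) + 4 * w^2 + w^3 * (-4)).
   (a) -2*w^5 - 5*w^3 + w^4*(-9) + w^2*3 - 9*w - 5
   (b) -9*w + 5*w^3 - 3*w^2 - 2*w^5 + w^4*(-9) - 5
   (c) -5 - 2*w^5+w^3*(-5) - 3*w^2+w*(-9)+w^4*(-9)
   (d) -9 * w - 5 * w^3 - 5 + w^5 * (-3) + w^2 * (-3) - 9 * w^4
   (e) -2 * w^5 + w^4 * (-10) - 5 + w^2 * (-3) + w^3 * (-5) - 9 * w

Adding the polynomials and combining like terms:
(-w^3 + w^2*(-7) + w^4*(-8) + w*(-4) - 8) + (-5*w + 3 - w^4 + w^5*(-2) + 4*w^2 + w^3*(-4))
= -5 - 2*w^5+w^3*(-5) - 3*w^2+w*(-9)+w^4*(-9)
c) -5 - 2*w^5+w^3*(-5) - 3*w^2+w*(-9)+w^4*(-9)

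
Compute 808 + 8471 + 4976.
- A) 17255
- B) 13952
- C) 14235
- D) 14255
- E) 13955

First: 808 + 8471 = 9279
Then: 9279 + 4976 = 14255
D) 14255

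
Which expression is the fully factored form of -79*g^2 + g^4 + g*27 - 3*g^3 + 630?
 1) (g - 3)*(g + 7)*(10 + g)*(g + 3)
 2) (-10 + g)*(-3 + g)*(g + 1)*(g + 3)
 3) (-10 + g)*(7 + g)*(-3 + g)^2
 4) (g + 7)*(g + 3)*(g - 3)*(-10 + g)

We need to factor -79*g^2 + g^4 + g*27 - 3*g^3 + 630.
The factored form is (g + 7)*(g + 3)*(g - 3)*(-10 + g).
4) (g + 7)*(g + 3)*(g - 3)*(-10 + g)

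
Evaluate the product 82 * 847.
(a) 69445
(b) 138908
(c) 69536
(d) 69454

82 * 847 = 69454
d) 69454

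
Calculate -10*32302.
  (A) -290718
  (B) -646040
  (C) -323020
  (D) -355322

-10 * 32302 = -323020
C) -323020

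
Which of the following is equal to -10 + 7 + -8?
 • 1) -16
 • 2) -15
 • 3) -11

First: -10 + 7 = -3
Then: -3 + -8 = -11
3) -11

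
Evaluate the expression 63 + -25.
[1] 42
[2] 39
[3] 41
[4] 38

63 + -25 = 38
4) 38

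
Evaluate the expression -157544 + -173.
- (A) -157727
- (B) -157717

-157544 + -173 = -157717
B) -157717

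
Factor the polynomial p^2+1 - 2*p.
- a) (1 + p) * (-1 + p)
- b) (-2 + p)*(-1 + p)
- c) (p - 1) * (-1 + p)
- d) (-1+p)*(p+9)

We need to factor p^2+1 - 2*p.
The factored form is (p - 1) * (-1 + p).
c) (p - 1) * (-1 + p)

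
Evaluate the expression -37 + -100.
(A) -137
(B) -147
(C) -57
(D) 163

-37 + -100 = -137
A) -137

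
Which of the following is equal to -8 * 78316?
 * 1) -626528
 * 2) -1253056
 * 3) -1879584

-8 * 78316 = -626528
1) -626528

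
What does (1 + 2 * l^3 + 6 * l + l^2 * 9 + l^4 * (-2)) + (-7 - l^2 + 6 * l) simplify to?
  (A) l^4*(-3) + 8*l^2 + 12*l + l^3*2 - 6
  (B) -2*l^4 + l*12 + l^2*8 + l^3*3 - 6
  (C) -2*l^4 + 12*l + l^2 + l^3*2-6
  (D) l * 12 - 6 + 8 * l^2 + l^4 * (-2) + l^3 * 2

Adding the polynomials and combining like terms:
(1 + 2*l^3 + 6*l + l^2*9 + l^4*(-2)) + (-7 - l^2 + 6*l)
= l * 12 - 6 + 8 * l^2 + l^4 * (-2) + l^3 * 2
D) l * 12 - 6 + 8 * l^2 + l^4 * (-2) + l^3 * 2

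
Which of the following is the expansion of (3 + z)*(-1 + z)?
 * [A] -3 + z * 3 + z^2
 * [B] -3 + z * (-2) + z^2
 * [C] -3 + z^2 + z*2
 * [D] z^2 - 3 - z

Expanding (3 + z)*(-1 + z):
= -3 + z^2 + z*2
C) -3 + z^2 + z*2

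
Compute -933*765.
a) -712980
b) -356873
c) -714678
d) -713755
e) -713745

-933 * 765 = -713745
e) -713745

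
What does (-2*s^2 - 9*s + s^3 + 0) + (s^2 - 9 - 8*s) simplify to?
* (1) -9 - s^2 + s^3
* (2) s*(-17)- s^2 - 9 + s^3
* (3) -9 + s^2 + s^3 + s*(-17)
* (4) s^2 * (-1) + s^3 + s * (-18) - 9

Adding the polynomials and combining like terms:
(-2*s^2 - 9*s + s^3 + 0) + (s^2 - 9 - 8*s)
= s*(-17)- s^2 - 9 + s^3
2) s*(-17)- s^2 - 9 + s^3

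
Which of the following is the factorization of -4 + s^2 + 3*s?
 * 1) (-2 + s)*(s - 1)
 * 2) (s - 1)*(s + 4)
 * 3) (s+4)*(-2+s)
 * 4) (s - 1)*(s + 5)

We need to factor -4 + s^2 + 3*s.
The factored form is (s - 1)*(s + 4).
2) (s - 1)*(s + 4)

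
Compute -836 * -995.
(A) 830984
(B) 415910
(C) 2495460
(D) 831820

-836 * -995 = 831820
D) 831820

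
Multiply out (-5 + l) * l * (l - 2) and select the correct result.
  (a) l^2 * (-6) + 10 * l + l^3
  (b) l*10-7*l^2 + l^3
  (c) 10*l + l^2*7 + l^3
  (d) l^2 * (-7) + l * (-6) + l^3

Expanding (-5 + l) * l * (l - 2):
= l*10-7*l^2 + l^3
b) l*10-7*l^2 + l^3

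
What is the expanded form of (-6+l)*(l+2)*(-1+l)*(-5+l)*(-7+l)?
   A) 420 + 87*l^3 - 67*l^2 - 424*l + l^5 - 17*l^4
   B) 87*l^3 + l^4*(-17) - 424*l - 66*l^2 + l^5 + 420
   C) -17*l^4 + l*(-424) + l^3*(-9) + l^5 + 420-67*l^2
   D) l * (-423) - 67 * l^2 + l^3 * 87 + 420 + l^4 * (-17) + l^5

Expanding (-6+l)*(l+2)*(-1+l)*(-5+l)*(-7+l):
= 420 + 87*l^3 - 67*l^2 - 424*l + l^5 - 17*l^4
A) 420 + 87*l^3 - 67*l^2 - 424*l + l^5 - 17*l^4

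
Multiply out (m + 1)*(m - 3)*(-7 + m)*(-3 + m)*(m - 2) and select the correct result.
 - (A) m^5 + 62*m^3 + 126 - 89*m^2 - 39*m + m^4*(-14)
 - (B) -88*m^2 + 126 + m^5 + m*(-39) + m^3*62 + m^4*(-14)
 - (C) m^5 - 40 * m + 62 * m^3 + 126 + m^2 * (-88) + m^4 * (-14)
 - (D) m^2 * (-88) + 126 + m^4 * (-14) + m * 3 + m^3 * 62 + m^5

Expanding (m + 1)*(m - 3)*(-7 + m)*(-3 + m)*(m - 2):
= -88*m^2 + 126 + m^5 + m*(-39) + m^3*62 + m^4*(-14)
B) -88*m^2 + 126 + m^5 + m*(-39) + m^3*62 + m^4*(-14)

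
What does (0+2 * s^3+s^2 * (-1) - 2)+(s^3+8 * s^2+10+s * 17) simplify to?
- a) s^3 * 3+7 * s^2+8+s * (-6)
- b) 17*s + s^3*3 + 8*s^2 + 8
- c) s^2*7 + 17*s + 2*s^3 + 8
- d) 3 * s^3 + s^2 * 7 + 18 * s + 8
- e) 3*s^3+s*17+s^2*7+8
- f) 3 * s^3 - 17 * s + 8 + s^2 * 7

Adding the polynomials and combining like terms:
(0 + 2*s^3 + s^2*(-1) - 2) + (s^3 + 8*s^2 + 10 + s*17)
= 3*s^3+s*17+s^2*7+8
e) 3*s^3+s*17+s^2*7+8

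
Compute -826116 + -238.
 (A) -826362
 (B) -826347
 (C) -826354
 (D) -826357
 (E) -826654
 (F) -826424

-826116 + -238 = -826354
C) -826354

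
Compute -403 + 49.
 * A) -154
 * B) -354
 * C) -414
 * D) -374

-403 + 49 = -354
B) -354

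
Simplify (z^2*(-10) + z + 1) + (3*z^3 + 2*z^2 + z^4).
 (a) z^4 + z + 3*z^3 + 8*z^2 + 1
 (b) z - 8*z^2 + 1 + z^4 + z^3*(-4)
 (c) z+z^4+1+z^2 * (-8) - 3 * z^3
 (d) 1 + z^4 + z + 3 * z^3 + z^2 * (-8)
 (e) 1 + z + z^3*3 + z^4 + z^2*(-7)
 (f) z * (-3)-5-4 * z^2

Adding the polynomials and combining like terms:
(z^2*(-10) + z + 1) + (3*z^3 + 2*z^2 + z^4)
= 1 + z^4 + z + 3 * z^3 + z^2 * (-8)
d) 1 + z^4 + z + 3 * z^3 + z^2 * (-8)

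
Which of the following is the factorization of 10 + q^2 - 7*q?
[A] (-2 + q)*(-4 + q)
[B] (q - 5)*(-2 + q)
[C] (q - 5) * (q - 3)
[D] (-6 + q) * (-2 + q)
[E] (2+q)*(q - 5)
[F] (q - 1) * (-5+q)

We need to factor 10 + q^2 - 7*q.
The factored form is (q - 5)*(-2 + q).
B) (q - 5)*(-2 + q)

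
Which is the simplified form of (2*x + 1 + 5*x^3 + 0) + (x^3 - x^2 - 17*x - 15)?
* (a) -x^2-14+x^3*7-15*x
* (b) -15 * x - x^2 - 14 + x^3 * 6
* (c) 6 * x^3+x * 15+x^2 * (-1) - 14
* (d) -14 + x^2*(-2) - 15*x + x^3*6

Adding the polynomials and combining like terms:
(2*x + 1 + 5*x^3 + 0) + (x^3 - x^2 - 17*x - 15)
= -15 * x - x^2 - 14 + x^3 * 6
b) -15 * x - x^2 - 14 + x^3 * 6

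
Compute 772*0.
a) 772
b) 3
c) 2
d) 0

772 * 0 = 0
d) 0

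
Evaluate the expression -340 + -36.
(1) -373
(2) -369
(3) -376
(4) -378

-340 + -36 = -376
3) -376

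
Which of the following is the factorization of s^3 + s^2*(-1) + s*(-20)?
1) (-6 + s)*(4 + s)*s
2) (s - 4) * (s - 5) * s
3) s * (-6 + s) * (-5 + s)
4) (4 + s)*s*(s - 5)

We need to factor s^3 + s^2*(-1) + s*(-20).
The factored form is (4 + s)*s*(s - 5).
4) (4 + s)*s*(s - 5)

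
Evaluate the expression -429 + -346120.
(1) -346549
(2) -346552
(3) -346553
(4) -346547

-429 + -346120 = -346549
1) -346549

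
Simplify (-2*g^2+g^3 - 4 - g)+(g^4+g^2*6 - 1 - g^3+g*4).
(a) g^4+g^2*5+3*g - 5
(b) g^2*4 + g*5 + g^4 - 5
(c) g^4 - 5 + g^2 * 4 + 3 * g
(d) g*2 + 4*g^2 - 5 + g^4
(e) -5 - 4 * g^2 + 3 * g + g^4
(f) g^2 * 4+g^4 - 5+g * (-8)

Adding the polynomials and combining like terms:
(-2*g^2 + g^3 - 4 - g) + (g^4 + g^2*6 - 1 - g^3 + g*4)
= g^4 - 5 + g^2 * 4 + 3 * g
c) g^4 - 5 + g^2 * 4 + 3 * g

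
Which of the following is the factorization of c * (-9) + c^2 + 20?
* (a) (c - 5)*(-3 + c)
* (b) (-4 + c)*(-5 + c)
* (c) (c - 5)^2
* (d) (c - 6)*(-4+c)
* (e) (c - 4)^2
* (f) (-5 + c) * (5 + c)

We need to factor c * (-9) + c^2 + 20.
The factored form is (-4 + c)*(-5 + c).
b) (-4 + c)*(-5 + c)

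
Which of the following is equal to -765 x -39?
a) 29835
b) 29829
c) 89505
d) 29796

-765 * -39 = 29835
a) 29835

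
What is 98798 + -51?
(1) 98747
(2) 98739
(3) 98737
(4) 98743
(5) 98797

98798 + -51 = 98747
1) 98747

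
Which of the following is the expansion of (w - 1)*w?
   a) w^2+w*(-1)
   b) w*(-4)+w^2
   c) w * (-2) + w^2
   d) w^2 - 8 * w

Expanding (w - 1)*w:
= w^2+w*(-1)
a) w^2+w*(-1)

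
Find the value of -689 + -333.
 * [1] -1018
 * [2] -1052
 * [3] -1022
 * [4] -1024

-689 + -333 = -1022
3) -1022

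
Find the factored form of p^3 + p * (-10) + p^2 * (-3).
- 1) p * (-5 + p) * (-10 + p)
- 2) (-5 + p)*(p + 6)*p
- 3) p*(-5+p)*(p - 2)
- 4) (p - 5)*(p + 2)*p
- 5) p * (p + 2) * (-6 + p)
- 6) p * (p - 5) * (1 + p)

We need to factor p^3 + p * (-10) + p^2 * (-3).
The factored form is (p - 5)*(p + 2)*p.
4) (p - 5)*(p + 2)*p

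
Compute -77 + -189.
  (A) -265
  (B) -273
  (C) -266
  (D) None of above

-77 + -189 = -266
C) -266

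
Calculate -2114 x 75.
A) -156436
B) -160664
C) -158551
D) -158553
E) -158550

-2114 * 75 = -158550
E) -158550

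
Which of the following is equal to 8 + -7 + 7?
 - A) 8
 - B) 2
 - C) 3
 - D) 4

First: 8 + -7 = 1
Then: 1 + 7 = 8
A) 8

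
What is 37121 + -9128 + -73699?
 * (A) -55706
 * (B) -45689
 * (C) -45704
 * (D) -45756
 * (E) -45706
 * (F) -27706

First: 37121 + -9128 = 27993
Then: 27993 + -73699 = -45706
E) -45706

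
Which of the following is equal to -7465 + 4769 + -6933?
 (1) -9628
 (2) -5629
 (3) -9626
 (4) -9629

First: -7465 + 4769 = -2696
Then: -2696 + -6933 = -9629
4) -9629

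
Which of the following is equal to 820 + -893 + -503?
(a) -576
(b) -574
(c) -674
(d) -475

First: 820 + -893 = -73
Then: -73 + -503 = -576
a) -576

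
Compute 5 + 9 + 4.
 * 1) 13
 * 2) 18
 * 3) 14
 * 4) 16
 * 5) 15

First: 5 + 9 = 14
Then: 14 + 4 = 18
2) 18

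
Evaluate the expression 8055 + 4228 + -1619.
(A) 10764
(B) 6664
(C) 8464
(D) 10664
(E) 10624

First: 8055 + 4228 = 12283
Then: 12283 + -1619 = 10664
D) 10664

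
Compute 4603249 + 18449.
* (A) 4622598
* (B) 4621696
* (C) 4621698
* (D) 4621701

4603249 + 18449 = 4621698
C) 4621698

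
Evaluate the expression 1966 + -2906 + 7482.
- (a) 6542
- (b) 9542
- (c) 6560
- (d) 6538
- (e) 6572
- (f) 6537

First: 1966 + -2906 = -940
Then: -940 + 7482 = 6542
a) 6542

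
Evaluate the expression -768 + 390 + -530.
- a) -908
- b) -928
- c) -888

First: -768 + 390 = -378
Then: -378 + -530 = -908
a) -908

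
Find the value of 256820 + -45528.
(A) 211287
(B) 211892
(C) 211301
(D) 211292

256820 + -45528 = 211292
D) 211292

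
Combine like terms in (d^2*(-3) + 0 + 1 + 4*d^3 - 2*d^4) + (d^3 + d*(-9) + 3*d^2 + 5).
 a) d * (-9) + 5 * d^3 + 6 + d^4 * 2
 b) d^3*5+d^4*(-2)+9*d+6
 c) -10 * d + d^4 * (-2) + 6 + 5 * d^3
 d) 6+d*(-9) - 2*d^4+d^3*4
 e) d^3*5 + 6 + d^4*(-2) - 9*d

Adding the polynomials and combining like terms:
(d^2*(-3) + 0 + 1 + 4*d^3 - 2*d^4) + (d^3 + d*(-9) + 3*d^2 + 5)
= d^3*5 + 6 + d^4*(-2) - 9*d
e) d^3*5 + 6 + d^4*(-2) - 9*d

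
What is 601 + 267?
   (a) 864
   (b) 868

601 + 267 = 868
b) 868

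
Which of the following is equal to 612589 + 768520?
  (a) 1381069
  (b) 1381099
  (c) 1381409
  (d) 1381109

612589 + 768520 = 1381109
d) 1381109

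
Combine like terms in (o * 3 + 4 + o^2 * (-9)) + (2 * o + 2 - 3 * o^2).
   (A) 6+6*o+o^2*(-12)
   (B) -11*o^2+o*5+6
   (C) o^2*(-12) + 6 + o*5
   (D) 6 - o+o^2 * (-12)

Adding the polynomials and combining like terms:
(o*3 + 4 + o^2*(-9)) + (2*o + 2 - 3*o^2)
= o^2*(-12) + 6 + o*5
C) o^2*(-12) + 6 + o*5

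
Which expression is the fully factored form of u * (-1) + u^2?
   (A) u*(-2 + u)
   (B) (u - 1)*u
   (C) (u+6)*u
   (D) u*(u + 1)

We need to factor u * (-1) + u^2.
The factored form is (u - 1)*u.
B) (u - 1)*u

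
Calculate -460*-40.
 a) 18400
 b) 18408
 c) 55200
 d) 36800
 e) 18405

-460 * -40 = 18400
a) 18400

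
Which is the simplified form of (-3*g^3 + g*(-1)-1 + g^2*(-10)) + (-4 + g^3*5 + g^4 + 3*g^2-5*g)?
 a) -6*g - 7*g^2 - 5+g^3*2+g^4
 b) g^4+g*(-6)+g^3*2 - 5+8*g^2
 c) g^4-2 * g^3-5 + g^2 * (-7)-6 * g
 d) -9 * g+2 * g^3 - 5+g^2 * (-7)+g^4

Adding the polynomials and combining like terms:
(-3*g^3 + g*(-1) - 1 + g^2*(-10)) + (-4 + g^3*5 + g^4 + 3*g^2 - 5*g)
= -6*g - 7*g^2 - 5+g^3*2+g^4
a) -6*g - 7*g^2 - 5+g^3*2+g^4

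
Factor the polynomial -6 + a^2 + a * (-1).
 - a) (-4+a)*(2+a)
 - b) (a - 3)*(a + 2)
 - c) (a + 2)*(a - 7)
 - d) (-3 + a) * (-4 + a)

We need to factor -6 + a^2 + a * (-1).
The factored form is (a - 3)*(a + 2).
b) (a - 3)*(a + 2)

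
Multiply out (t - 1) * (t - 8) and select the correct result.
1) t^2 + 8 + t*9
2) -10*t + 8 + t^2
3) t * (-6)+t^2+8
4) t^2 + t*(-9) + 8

Expanding (t - 1) * (t - 8):
= t^2 + t*(-9) + 8
4) t^2 + t*(-9) + 8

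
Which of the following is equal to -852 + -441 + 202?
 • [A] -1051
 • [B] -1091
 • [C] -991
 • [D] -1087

First: -852 + -441 = -1293
Then: -1293 + 202 = -1091
B) -1091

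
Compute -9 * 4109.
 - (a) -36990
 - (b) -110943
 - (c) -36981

-9 * 4109 = -36981
c) -36981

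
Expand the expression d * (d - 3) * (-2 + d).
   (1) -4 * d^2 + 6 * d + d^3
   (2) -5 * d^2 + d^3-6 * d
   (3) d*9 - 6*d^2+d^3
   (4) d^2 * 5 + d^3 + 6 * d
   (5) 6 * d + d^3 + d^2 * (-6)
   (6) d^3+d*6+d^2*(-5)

Expanding d * (d - 3) * (-2 + d):
= d^3+d*6+d^2*(-5)
6) d^3+d*6+d^2*(-5)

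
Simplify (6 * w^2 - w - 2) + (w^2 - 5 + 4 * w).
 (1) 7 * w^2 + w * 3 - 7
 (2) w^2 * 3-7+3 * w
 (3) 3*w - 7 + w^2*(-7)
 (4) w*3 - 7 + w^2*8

Adding the polynomials and combining like terms:
(6*w^2 - w - 2) + (w^2 - 5 + 4*w)
= 7 * w^2 + w * 3 - 7
1) 7 * w^2 + w * 3 - 7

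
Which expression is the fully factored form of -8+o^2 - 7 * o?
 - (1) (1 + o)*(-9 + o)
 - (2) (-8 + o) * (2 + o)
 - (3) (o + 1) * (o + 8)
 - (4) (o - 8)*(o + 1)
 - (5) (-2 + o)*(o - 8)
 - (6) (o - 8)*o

We need to factor -8+o^2 - 7 * o.
The factored form is (o - 8)*(o + 1).
4) (o - 8)*(o + 1)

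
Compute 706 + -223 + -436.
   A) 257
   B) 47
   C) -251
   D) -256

First: 706 + -223 = 483
Then: 483 + -436 = 47
B) 47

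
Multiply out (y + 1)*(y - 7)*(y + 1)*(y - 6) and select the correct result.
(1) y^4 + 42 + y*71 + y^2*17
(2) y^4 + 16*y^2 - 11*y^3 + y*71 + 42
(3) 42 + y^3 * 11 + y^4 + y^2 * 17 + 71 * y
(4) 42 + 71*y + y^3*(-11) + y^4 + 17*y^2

Expanding (y + 1)*(y - 7)*(y + 1)*(y - 6):
= 42 + 71*y + y^3*(-11) + y^4 + 17*y^2
4) 42 + 71*y + y^3*(-11) + y^4 + 17*y^2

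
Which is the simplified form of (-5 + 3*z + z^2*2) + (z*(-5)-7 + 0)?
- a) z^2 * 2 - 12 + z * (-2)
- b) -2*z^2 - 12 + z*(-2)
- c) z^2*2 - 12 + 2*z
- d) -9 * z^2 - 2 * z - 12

Adding the polynomials and combining like terms:
(-5 + 3*z + z^2*2) + (z*(-5) - 7 + 0)
= z^2 * 2 - 12 + z * (-2)
a) z^2 * 2 - 12 + z * (-2)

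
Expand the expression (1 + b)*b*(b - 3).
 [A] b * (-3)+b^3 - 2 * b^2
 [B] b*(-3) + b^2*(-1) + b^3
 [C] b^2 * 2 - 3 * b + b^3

Expanding (1 + b)*b*(b - 3):
= b * (-3)+b^3 - 2 * b^2
A) b * (-3)+b^3 - 2 * b^2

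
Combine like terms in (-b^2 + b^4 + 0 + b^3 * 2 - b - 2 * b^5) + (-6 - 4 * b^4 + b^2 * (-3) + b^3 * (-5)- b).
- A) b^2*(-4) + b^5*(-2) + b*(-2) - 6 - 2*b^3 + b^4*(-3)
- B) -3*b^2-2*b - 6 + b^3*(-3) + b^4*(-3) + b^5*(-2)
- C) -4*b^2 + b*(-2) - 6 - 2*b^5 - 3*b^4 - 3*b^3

Adding the polynomials and combining like terms:
(-b^2 + b^4 + 0 + b^3*2 - b - 2*b^5) + (-6 - 4*b^4 + b^2*(-3) + b^3*(-5) - b)
= -4*b^2 + b*(-2) - 6 - 2*b^5 - 3*b^4 - 3*b^3
C) -4*b^2 + b*(-2) - 6 - 2*b^5 - 3*b^4 - 3*b^3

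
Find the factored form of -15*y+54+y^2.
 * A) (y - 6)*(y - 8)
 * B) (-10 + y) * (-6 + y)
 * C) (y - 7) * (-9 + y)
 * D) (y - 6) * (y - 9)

We need to factor -15*y+54+y^2.
The factored form is (y - 6) * (y - 9).
D) (y - 6) * (y - 9)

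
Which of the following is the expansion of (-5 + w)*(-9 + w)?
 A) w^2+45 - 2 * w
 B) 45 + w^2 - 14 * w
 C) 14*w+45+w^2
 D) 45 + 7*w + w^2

Expanding (-5 + w)*(-9 + w):
= 45 + w^2 - 14 * w
B) 45 + w^2 - 14 * w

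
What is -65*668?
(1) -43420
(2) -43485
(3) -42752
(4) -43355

-65 * 668 = -43420
1) -43420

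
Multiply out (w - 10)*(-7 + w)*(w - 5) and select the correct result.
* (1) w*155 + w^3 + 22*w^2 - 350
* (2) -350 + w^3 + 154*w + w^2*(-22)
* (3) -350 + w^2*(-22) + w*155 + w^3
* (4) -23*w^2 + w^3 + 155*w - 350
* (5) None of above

Expanding (w - 10)*(-7 + w)*(w - 5):
= -350 + w^2*(-22) + w*155 + w^3
3) -350 + w^2*(-22) + w*155 + w^3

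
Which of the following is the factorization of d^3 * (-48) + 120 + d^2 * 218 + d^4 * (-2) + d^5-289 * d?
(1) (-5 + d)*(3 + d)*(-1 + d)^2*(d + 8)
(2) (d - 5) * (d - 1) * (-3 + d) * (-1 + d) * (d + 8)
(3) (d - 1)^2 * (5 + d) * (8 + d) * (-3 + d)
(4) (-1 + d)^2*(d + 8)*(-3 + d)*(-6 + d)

We need to factor d^3 * (-48) + 120 + d^2 * 218 + d^4 * (-2) + d^5-289 * d.
The factored form is (d - 5) * (d - 1) * (-3 + d) * (-1 + d) * (d + 8).
2) (d - 5) * (d - 1) * (-3 + d) * (-1 + d) * (d + 8)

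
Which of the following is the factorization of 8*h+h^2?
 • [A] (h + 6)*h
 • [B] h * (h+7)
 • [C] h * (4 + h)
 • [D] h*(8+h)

We need to factor 8*h+h^2.
The factored form is h*(8+h).
D) h*(8+h)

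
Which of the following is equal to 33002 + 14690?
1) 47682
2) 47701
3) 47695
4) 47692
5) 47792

33002 + 14690 = 47692
4) 47692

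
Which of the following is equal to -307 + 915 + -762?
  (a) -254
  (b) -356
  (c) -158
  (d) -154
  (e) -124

First: -307 + 915 = 608
Then: 608 + -762 = -154
d) -154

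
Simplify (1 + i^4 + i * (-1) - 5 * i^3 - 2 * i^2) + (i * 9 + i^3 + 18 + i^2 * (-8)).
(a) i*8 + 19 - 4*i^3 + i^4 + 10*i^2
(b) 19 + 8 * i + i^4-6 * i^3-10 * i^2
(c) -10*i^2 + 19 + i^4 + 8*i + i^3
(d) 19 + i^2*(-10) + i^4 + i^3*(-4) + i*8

Adding the polynomials and combining like terms:
(1 + i^4 + i*(-1) - 5*i^3 - 2*i^2) + (i*9 + i^3 + 18 + i^2*(-8))
= 19 + i^2*(-10) + i^4 + i^3*(-4) + i*8
d) 19 + i^2*(-10) + i^4 + i^3*(-4) + i*8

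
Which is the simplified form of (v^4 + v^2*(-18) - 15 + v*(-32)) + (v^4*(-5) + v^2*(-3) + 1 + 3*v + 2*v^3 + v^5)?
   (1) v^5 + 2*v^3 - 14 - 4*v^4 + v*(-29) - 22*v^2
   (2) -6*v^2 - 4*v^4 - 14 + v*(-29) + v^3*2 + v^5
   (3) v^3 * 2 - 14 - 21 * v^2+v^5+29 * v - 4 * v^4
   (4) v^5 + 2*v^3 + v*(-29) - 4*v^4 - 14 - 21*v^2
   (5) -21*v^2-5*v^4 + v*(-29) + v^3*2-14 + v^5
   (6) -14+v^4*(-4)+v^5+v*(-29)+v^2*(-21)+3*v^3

Adding the polynomials and combining like terms:
(v^4 + v^2*(-18) - 15 + v*(-32)) + (v^4*(-5) + v^2*(-3) + 1 + 3*v + 2*v^3 + v^5)
= v^5 + 2*v^3 + v*(-29) - 4*v^4 - 14 - 21*v^2
4) v^5 + 2*v^3 + v*(-29) - 4*v^4 - 14 - 21*v^2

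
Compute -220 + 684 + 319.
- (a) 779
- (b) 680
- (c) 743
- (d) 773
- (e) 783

First: -220 + 684 = 464
Then: 464 + 319 = 783
e) 783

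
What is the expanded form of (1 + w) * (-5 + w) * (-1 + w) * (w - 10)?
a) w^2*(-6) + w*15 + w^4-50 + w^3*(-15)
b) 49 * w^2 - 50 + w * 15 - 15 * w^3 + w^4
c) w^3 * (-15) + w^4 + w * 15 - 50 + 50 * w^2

Expanding (1 + w) * (-5 + w) * (-1 + w) * (w - 10):
= 49 * w^2 - 50 + w * 15 - 15 * w^3 + w^4
b) 49 * w^2 - 50 + w * 15 - 15 * w^3 + w^4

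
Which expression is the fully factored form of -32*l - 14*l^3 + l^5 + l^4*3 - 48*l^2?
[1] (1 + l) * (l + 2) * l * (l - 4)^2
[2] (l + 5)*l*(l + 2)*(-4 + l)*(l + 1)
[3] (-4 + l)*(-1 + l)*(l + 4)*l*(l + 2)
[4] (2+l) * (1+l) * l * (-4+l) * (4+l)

We need to factor -32*l - 14*l^3 + l^5 + l^4*3 - 48*l^2.
The factored form is (2+l) * (1+l) * l * (-4+l) * (4+l).
4) (2+l) * (1+l) * l * (-4+l) * (4+l)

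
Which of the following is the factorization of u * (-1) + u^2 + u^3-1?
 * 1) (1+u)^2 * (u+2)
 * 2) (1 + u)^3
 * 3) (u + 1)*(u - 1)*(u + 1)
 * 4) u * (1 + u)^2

We need to factor u * (-1) + u^2 + u^3-1.
The factored form is (u + 1)*(u - 1)*(u + 1).
3) (u + 1)*(u - 1)*(u + 1)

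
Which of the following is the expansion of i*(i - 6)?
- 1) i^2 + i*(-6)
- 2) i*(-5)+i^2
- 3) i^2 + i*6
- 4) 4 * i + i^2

Expanding i*(i - 6):
= i^2 + i*(-6)
1) i^2 + i*(-6)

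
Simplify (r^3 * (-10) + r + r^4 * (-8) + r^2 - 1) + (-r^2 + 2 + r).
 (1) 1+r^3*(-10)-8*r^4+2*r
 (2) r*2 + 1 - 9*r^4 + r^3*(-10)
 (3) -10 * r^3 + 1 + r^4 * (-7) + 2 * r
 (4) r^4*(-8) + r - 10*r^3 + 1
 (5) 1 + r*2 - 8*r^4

Adding the polynomials and combining like terms:
(r^3*(-10) + r + r^4*(-8) + r^2 - 1) + (-r^2 + 2 + r)
= 1+r^3*(-10)-8*r^4+2*r
1) 1+r^3*(-10)-8*r^4+2*r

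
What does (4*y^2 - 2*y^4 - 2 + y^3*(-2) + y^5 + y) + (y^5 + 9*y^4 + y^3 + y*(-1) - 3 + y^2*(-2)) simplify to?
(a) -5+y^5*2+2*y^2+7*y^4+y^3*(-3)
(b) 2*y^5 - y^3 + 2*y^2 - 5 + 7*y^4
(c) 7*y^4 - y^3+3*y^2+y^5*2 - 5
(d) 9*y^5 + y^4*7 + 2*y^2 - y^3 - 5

Adding the polynomials and combining like terms:
(4*y^2 - 2*y^4 - 2 + y^3*(-2) + y^5 + y) + (y^5 + 9*y^4 + y^3 + y*(-1) - 3 + y^2*(-2))
= 2*y^5 - y^3 + 2*y^2 - 5 + 7*y^4
b) 2*y^5 - y^3 + 2*y^2 - 5 + 7*y^4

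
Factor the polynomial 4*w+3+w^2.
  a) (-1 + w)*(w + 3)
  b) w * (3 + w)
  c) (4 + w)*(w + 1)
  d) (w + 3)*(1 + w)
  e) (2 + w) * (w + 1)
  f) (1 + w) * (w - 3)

We need to factor 4*w+3+w^2.
The factored form is (w + 3)*(1 + w).
d) (w + 3)*(1 + w)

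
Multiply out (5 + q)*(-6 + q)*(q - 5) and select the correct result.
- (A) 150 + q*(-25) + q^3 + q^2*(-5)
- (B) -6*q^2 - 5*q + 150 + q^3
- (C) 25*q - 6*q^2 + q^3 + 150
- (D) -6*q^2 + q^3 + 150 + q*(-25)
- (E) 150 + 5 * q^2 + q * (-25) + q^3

Expanding (5 + q)*(-6 + q)*(q - 5):
= -6*q^2 + q^3 + 150 + q*(-25)
D) -6*q^2 + q^3 + 150 + q*(-25)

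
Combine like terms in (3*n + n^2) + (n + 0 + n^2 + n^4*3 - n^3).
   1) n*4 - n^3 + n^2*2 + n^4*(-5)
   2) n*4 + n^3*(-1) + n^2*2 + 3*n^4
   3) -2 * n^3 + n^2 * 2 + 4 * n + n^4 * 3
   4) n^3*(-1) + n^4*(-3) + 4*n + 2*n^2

Adding the polynomials and combining like terms:
(3*n + n^2) + (n + 0 + n^2 + n^4*3 - n^3)
= n*4 + n^3*(-1) + n^2*2 + 3*n^4
2) n*4 + n^3*(-1) + n^2*2 + 3*n^4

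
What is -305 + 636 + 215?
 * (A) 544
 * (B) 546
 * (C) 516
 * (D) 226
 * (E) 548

First: -305 + 636 = 331
Then: 331 + 215 = 546
B) 546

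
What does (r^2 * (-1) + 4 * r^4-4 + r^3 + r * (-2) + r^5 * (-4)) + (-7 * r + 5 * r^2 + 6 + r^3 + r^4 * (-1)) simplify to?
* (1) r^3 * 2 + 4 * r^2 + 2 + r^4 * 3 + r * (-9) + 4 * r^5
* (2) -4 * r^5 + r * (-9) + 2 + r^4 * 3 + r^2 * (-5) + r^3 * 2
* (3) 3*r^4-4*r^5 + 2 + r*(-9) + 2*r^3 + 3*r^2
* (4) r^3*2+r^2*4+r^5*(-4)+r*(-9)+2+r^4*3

Adding the polynomials and combining like terms:
(r^2*(-1) + 4*r^4 - 4 + r^3 + r*(-2) + r^5*(-4)) + (-7*r + 5*r^2 + 6 + r^3 + r^4*(-1))
= r^3*2+r^2*4+r^5*(-4)+r*(-9)+2+r^4*3
4) r^3*2+r^2*4+r^5*(-4)+r*(-9)+2+r^4*3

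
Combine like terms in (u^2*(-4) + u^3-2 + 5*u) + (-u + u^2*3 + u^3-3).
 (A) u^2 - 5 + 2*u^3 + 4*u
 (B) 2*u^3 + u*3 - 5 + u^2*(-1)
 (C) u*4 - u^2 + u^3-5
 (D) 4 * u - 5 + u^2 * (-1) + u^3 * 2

Adding the polynomials and combining like terms:
(u^2*(-4) + u^3 - 2 + 5*u) + (-u + u^2*3 + u^3 - 3)
= 4 * u - 5 + u^2 * (-1) + u^3 * 2
D) 4 * u - 5 + u^2 * (-1) + u^3 * 2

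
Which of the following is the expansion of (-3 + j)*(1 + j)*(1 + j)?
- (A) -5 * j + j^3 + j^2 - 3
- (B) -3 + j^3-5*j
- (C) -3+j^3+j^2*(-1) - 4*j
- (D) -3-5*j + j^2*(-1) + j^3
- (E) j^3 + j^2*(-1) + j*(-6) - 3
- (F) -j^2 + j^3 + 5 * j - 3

Expanding (-3 + j)*(1 + j)*(1 + j):
= -3-5*j + j^2*(-1) + j^3
D) -3-5*j + j^2*(-1) + j^3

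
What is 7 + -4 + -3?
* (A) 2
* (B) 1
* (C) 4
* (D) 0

First: 7 + -4 = 3
Then: 3 + -3 = 0
D) 0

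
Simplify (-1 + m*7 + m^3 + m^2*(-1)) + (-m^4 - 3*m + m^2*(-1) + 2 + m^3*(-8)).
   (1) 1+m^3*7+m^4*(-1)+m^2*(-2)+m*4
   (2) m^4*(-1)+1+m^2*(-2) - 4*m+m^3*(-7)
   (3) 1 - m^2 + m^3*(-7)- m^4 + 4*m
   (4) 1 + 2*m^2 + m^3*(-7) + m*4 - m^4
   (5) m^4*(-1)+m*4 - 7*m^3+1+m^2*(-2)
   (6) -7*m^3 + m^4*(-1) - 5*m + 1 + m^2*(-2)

Adding the polynomials and combining like terms:
(-1 + m*7 + m^3 + m^2*(-1)) + (-m^4 - 3*m + m^2*(-1) + 2 + m^3*(-8))
= m^4*(-1)+m*4 - 7*m^3+1+m^2*(-2)
5) m^4*(-1)+m*4 - 7*m^3+1+m^2*(-2)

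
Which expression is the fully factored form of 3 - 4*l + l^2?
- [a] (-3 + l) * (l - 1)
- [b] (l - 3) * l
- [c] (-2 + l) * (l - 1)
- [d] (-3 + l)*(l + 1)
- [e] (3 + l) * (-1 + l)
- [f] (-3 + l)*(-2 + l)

We need to factor 3 - 4*l + l^2.
The factored form is (-3 + l) * (l - 1).
a) (-3 + l) * (l - 1)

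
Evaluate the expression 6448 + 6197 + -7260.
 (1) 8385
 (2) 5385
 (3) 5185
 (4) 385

First: 6448 + 6197 = 12645
Then: 12645 + -7260 = 5385
2) 5385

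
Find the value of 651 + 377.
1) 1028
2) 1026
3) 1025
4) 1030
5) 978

651 + 377 = 1028
1) 1028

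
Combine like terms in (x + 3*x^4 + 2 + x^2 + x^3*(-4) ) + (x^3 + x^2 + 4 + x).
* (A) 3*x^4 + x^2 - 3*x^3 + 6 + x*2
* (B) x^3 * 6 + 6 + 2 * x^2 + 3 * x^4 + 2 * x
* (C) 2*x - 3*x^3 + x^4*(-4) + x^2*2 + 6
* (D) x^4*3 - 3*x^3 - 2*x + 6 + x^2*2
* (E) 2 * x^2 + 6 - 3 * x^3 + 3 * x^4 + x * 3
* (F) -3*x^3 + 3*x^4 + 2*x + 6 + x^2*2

Adding the polynomials and combining like terms:
(x + 3*x^4 + 2 + x^2 + x^3*(-4)) + (x^3 + x^2 + 4 + x)
= -3*x^3 + 3*x^4 + 2*x + 6 + x^2*2
F) -3*x^3 + 3*x^4 + 2*x + 6 + x^2*2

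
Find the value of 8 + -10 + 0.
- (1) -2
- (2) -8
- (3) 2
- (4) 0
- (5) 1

First: 8 + -10 = -2
Then: -2 + 0 = -2
1) -2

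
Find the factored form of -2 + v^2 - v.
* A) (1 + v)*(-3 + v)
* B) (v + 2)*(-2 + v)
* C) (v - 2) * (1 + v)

We need to factor -2 + v^2 - v.
The factored form is (v - 2) * (1 + v).
C) (v - 2) * (1 + v)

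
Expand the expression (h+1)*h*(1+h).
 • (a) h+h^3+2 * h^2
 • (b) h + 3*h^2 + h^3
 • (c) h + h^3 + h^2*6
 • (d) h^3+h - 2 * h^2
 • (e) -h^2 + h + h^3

Expanding (h+1)*h*(1+h):
= h+h^3+2 * h^2
a) h+h^3+2 * h^2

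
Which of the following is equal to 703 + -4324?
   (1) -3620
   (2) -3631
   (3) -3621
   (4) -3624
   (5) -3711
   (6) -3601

703 + -4324 = -3621
3) -3621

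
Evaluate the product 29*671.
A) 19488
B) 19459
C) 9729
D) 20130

29 * 671 = 19459
B) 19459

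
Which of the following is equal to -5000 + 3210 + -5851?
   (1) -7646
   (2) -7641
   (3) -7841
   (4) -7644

First: -5000 + 3210 = -1790
Then: -1790 + -5851 = -7641
2) -7641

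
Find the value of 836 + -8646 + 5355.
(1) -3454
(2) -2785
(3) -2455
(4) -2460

First: 836 + -8646 = -7810
Then: -7810 + 5355 = -2455
3) -2455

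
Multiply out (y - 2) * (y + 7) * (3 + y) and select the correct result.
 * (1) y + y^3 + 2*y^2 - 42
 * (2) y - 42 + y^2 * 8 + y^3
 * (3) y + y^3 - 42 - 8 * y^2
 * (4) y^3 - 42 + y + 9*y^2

Expanding (y - 2) * (y + 7) * (3 + y):
= y - 42 + y^2 * 8 + y^3
2) y - 42 + y^2 * 8 + y^3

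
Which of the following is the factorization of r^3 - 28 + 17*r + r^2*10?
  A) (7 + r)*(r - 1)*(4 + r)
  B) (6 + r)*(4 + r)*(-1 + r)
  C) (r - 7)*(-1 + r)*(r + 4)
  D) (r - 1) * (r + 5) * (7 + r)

We need to factor r^3 - 28 + 17*r + r^2*10.
The factored form is (7 + r)*(r - 1)*(4 + r).
A) (7 + r)*(r - 1)*(4 + r)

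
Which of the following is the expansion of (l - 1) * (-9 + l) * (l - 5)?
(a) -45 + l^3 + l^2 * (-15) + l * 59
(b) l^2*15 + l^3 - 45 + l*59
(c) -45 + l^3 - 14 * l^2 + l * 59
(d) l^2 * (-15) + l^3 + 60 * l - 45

Expanding (l - 1) * (-9 + l) * (l - 5):
= -45 + l^3 + l^2 * (-15) + l * 59
a) -45 + l^3 + l^2 * (-15) + l * 59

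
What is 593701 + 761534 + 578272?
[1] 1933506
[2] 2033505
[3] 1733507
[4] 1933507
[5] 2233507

First: 593701 + 761534 = 1355235
Then: 1355235 + 578272 = 1933507
4) 1933507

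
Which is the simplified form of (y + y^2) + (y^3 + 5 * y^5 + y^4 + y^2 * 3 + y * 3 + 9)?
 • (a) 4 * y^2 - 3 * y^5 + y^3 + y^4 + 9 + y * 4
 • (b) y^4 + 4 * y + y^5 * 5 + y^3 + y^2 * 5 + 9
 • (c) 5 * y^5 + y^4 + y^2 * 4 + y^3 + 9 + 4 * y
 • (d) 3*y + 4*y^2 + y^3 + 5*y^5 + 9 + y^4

Adding the polynomials and combining like terms:
(y + y^2) + (y^3 + 5*y^5 + y^4 + y^2*3 + y*3 + 9)
= 5 * y^5 + y^4 + y^2 * 4 + y^3 + 9 + 4 * y
c) 5 * y^5 + y^4 + y^2 * 4 + y^3 + 9 + 4 * y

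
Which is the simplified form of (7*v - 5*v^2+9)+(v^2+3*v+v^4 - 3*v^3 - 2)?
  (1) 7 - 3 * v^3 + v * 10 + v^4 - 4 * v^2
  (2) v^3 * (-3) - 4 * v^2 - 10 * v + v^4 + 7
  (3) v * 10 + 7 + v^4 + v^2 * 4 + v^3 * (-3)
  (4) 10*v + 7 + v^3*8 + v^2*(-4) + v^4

Adding the polynomials and combining like terms:
(7*v - 5*v^2 + 9) + (v^2 + 3*v + v^4 - 3*v^3 - 2)
= 7 - 3 * v^3 + v * 10 + v^4 - 4 * v^2
1) 7 - 3 * v^3 + v * 10 + v^4 - 4 * v^2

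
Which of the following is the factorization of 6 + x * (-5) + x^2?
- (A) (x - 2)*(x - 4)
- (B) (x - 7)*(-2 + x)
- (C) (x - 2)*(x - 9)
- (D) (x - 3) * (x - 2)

We need to factor 6 + x * (-5) + x^2.
The factored form is (x - 3) * (x - 2).
D) (x - 3) * (x - 2)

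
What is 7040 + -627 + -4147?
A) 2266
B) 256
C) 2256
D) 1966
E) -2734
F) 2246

First: 7040 + -627 = 6413
Then: 6413 + -4147 = 2266
A) 2266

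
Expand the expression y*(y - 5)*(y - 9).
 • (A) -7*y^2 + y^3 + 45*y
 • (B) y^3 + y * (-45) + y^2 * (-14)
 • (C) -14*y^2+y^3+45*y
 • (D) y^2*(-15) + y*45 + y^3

Expanding y*(y - 5)*(y - 9):
= -14*y^2+y^3+45*y
C) -14*y^2+y^3+45*y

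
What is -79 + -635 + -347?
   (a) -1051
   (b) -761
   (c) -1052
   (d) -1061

First: -79 + -635 = -714
Then: -714 + -347 = -1061
d) -1061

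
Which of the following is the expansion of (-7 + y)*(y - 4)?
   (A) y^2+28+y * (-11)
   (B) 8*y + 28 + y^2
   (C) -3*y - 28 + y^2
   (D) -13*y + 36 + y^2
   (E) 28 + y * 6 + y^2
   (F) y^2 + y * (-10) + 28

Expanding (-7 + y)*(y - 4):
= y^2+28+y * (-11)
A) y^2+28+y * (-11)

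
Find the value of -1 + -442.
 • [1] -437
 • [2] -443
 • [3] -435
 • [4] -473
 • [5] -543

-1 + -442 = -443
2) -443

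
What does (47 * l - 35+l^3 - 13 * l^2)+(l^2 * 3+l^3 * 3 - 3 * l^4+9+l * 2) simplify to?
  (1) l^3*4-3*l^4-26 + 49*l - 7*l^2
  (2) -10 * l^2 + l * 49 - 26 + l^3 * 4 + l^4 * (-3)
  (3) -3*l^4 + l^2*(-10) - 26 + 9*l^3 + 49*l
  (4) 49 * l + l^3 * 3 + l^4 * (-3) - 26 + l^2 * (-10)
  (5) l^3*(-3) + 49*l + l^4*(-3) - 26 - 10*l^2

Adding the polynomials and combining like terms:
(47*l - 35 + l^3 - 13*l^2) + (l^2*3 + l^3*3 - 3*l^4 + 9 + l*2)
= -10 * l^2 + l * 49 - 26 + l^3 * 4 + l^4 * (-3)
2) -10 * l^2 + l * 49 - 26 + l^3 * 4 + l^4 * (-3)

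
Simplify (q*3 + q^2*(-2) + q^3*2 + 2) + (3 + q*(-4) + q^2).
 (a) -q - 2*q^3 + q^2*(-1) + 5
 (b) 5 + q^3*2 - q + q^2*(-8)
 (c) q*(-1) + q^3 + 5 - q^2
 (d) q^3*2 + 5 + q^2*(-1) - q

Adding the polynomials and combining like terms:
(q*3 + q^2*(-2) + q^3*2 + 2) + (3 + q*(-4) + q^2)
= q^3*2 + 5 + q^2*(-1) - q
d) q^3*2 + 5 + q^2*(-1) - q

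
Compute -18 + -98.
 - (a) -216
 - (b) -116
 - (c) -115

-18 + -98 = -116
b) -116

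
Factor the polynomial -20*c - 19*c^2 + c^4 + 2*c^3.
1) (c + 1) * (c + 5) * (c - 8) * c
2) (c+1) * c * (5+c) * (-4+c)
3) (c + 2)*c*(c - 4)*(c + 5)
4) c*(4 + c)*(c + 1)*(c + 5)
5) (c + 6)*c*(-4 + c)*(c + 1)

We need to factor -20*c - 19*c^2 + c^4 + 2*c^3.
The factored form is (c+1) * c * (5+c) * (-4+c).
2) (c+1) * c * (5+c) * (-4+c)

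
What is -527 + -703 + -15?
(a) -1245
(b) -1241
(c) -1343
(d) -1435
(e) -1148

First: -527 + -703 = -1230
Then: -1230 + -15 = -1245
a) -1245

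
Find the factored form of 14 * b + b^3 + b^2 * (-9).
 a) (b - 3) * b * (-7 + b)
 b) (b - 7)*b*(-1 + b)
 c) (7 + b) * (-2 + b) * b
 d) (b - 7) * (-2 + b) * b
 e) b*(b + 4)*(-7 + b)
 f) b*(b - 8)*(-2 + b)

We need to factor 14 * b + b^3 + b^2 * (-9).
The factored form is (b - 7) * (-2 + b) * b.
d) (b - 7) * (-2 + b) * b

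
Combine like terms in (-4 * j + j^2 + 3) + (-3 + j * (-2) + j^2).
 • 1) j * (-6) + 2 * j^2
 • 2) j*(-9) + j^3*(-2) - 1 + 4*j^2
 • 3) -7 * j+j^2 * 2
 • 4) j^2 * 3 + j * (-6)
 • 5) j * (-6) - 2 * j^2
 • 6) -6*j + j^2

Adding the polynomials and combining like terms:
(-4*j + j^2 + 3) + (-3 + j*(-2) + j^2)
= j * (-6) + 2 * j^2
1) j * (-6) + 2 * j^2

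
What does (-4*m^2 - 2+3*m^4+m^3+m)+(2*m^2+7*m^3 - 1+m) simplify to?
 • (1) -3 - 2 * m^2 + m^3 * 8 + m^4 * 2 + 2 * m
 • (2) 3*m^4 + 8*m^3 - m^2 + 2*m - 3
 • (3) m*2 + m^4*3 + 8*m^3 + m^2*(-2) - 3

Adding the polynomials and combining like terms:
(-4*m^2 - 2 + 3*m^4 + m^3 + m) + (2*m^2 + 7*m^3 - 1 + m)
= m*2 + m^4*3 + 8*m^3 + m^2*(-2) - 3
3) m*2 + m^4*3 + 8*m^3 + m^2*(-2) - 3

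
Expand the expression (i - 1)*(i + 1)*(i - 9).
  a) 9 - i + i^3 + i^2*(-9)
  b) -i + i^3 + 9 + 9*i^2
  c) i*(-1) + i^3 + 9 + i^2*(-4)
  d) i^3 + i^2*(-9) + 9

Expanding (i - 1)*(i + 1)*(i - 9):
= 9 - i + i^3 + i^2*(-9)
a) 9 - i + i^3 + i^2*(-9)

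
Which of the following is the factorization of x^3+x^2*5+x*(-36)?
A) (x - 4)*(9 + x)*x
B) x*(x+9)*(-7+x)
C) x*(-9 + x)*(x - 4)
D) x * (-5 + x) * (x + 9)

We need to factor x^3+x^2*5+x*(-36).
The factored form is (x - 4)*(9 + x)*x.
A) (x - 4)*(9 + x)*x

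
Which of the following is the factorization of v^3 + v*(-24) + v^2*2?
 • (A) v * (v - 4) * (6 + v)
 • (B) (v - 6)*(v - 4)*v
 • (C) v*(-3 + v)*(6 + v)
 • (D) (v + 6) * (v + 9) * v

We need to factor v^3 + v*(-24) + v^2*2.
The factored form is v * (v - 4) * (6 + v).
A) v * (v - 4) * (6 + v)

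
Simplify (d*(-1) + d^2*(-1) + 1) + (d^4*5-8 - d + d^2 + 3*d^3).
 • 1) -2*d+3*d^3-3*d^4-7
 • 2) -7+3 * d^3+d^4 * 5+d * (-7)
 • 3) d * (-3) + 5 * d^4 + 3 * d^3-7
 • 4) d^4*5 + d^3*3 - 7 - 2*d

Adding the polynomials and combining like terms:
(d*(-1) + d^2*(-1) + 1) + (d^4*5 - 8 - d + d^2 + 3*d^3)
= d^4*5 + d^3*3 - 7 - 2*d
4) d^4*5 + d^3*3 - 7 - 2*d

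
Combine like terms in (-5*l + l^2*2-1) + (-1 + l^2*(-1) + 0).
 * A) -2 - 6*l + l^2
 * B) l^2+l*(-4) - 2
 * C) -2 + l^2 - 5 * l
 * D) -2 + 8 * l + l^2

Adding the polynomials and combining like terms:
(-5*l + l^2*2 - 1) + (-1 + l^2*(-1) + 0)
= -2 + l^2 - 5 * l
C) -2 + l^2 - 5 * l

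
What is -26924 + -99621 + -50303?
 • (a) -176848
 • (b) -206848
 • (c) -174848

First: -26924 + -99621 = -126545
Then: -126545 + -50303 = -176848
a) -176848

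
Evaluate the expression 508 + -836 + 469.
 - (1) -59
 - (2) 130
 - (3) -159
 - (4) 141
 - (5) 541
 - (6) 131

First: 508 + -836 = -328
Then: -328 + 469 = 141
4) 141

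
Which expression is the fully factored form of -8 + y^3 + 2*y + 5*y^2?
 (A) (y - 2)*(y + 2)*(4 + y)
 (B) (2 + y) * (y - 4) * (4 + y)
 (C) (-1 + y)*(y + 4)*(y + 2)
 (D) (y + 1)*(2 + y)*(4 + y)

We need to factor -8 + y^3 + 2*y + 5*y^2.
The factored form is (-1 + y)*(y + 4)*(y + 2).
C) (-1 + y)*(y + 4)*(y + 2)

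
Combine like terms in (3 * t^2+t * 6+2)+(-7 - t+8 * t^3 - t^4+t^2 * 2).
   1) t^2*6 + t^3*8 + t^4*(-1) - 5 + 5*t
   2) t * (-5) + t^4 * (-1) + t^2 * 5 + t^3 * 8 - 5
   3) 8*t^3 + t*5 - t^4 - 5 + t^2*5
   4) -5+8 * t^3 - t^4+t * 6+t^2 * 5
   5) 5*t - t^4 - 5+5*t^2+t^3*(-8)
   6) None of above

Adding the polynomials and combining like terms:
(3*t^2 + t*6 + 2) + (-7 - t + 8*t^3 - t^4 + t^2*2)
= 8*t^3 + t*5 - t^4 - 5 + t^2*5
3) 8*t^3 + t*5 - t^4 - 5 + t^2*5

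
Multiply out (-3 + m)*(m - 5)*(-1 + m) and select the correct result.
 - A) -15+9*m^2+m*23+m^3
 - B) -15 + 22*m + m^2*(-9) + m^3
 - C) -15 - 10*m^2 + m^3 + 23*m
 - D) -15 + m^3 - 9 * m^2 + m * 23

Expanding (-3 + m)*(m - 5)*(-1 + m):
= -15 + m^3 - 9 * m^2 + m * 23
D) -15 + m^3 - 9 * m^2 + m * 23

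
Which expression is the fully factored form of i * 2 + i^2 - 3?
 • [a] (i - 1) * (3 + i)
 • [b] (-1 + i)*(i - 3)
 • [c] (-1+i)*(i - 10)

We need to factor i * 2 + i^2 - 3.
The factored form is (i - 1) * (3 + i).
a) (i - 1) * (3 + i)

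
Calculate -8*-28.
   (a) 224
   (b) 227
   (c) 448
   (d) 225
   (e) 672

-8 * -28 = 224
a) 224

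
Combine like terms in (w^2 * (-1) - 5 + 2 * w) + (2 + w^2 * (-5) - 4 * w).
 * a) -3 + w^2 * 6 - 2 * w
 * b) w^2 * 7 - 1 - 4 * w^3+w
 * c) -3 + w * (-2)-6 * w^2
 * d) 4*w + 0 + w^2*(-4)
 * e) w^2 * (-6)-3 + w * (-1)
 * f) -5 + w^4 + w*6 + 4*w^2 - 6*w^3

Adding the polynomials and combining like terms:
(w^2*(-1) - 5 + 2*w) + (2 + w^2*(-5) - 4*w)
= -3 + w * (-2)-6 * w^2
c) -3 + w * (-2)-6 * w^2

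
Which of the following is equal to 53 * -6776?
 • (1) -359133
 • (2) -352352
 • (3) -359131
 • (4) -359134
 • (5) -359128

53 * -6776 = -359128
5) -359128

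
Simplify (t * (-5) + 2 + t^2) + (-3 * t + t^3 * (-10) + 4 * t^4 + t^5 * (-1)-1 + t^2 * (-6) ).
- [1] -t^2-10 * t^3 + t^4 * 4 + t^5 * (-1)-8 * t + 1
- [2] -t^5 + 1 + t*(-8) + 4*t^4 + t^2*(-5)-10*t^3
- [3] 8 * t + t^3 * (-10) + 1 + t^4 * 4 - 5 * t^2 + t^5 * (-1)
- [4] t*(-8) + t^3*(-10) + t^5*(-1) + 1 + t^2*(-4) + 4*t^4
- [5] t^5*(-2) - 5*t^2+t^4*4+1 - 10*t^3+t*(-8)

Adding the polynomials and combining like terms:
(t*(-5) + 2 + t^2) + (-3*t + t^3*(-10) + 4*t^4 + t^5*(-1) - 1 + t^2*(-6))
= -t^5 + 1 + t*(-8) + 4*t^4 + t^2*(-5)-10*t^3
2) -t^5 + 1 + t*(-8) + 4*t^4 + t^2*(-5)-10*t^3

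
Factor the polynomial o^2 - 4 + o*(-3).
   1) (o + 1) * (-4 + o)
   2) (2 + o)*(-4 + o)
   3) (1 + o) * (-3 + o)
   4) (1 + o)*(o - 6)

We need to factor o^2 - 4 + o*(-3).
The factored form is (o + 1) * (-4 + o).
1) (o + 1) * (-4 + o)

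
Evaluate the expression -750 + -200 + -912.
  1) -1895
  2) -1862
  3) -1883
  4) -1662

First: -750 + -200 = -950
Then: -950 + -912 = -1862
2) -1862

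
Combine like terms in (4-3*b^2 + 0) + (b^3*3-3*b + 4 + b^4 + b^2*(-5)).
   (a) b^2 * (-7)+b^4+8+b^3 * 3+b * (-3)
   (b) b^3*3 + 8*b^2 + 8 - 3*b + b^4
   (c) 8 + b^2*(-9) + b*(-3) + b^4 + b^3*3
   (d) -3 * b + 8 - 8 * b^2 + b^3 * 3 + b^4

Adding the polynomials and combining like terms:
(4 - 3*b^2 + 0) + (b^3*3 - 3*b + 4 + b^4 + b^2*(-5))
= -3 * b + 8 - 8 * b^2 + b^3 * 3 + b^4
d) -3 * b + 8 - 8 * b^2 + b^3 * 3 + b^4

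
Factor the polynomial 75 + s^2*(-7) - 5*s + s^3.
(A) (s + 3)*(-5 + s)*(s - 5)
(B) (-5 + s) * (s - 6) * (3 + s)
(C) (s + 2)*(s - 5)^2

We need to factor 75 + s^2*(-7) - 5*s + s^3.
The factored form is (s + 3)*(-5 + s)*(s - 5).
A) (s + 3)*(-5 + s)*(s - 5)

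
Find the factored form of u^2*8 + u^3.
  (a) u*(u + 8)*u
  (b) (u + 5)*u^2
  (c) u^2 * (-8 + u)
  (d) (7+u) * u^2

We need to factor u^2*8 + u^3.
The factored form is u*(u + 8)*u.
a) u*(u + 8)*u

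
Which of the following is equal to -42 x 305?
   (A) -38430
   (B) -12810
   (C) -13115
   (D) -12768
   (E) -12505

-42 * 305 = -12810
B) -12810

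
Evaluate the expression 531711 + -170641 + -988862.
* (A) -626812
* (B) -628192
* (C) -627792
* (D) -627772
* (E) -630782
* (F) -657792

First: 531711 + -170641 = 361070
Then: 361070 + -988862 = -627792
C) -627792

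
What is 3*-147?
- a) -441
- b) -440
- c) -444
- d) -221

3 * -147 = -441
a) -441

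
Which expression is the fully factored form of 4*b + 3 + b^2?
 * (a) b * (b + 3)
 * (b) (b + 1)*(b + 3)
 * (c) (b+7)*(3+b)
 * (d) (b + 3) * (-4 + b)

We need to factor 4*b + 3 + b^2.
The factored form is (b + 1)*(b + 3).
b) (b + 1)*(b + 3)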